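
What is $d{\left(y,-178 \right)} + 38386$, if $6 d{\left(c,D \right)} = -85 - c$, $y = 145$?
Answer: $\frac{115043}{3} \approx 38348.0$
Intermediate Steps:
$d{\left(c,D \right)} = - \frac{85}{6} - \frac{c}{6}$ ($d{\left(c,D \right)} = \frac{-85 - c}{6} = - \frac{85}{6} - \frac{c}{6}$)
$d{\left(y,-178 \right)} + 38386 = \left(- \frac{85}{6} - \frac{145}{6}\right) + 38386 = - \frac{115}{3} + 38386 = \frac{115043}{3}$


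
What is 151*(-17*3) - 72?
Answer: -7773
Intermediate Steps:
151*(-17*3) - 72 = 151*(-51) - 72 = -7701 - 72 = -7773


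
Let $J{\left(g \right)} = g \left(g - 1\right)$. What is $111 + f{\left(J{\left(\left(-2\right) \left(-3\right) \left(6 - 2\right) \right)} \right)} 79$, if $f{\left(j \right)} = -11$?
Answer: $-758$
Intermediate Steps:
$J{\left(g \right)} = g \left(-1 + g\right)$
$111 + f{\left(J{\left(\left(-2\right) \left(-3\right) \left(6 - 2\right) \right)} \right)} 79 = 111 - 869 = -758$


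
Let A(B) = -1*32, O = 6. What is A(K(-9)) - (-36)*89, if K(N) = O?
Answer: 3172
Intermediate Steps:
K(N) = 6
A(B) = -32
A(K(-9)) - (-36)*89 = -32 - (-36)*89 = -32 - 1*(-3204) = -32 + 3204 = 3172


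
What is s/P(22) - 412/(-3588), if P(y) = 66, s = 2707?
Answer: 270553/6578 ≈ 41.130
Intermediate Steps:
s/P(22) - 412/(-3588) = 2707/66 - 412/(-3588) = 2707*(1/66) - 412*(-1/3588) = 2707/66 + 103/897 = 270553/6578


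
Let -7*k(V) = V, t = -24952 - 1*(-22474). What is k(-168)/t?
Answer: -4/413 ≈ -0.0096852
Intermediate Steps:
t = -2478 (t = -24952 + 22474 = -2478)
k(V) = -V/7
k(-168)/t = -⅐*(-168)/(-2478) = 24*(-1/2478) = -4/413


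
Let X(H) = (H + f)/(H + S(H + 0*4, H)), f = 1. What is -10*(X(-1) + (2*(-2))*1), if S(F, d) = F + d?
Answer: 40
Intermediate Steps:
X(H) = (1 + H)/(3*H) (X(H) = (H + 1)/(H + ((H + 0*4) + H)) = (1 + H)/(H + ((H + 0) + H)) = (1 + H)/(H + (H + H)) = (1 + H)/(H + 2*H) = (1 + H)/((3*H)) = (1 + H)*(1/(3*H)) = (1 + H)/(3*H))
-10*(X(-1) + (2*(-2))*1) = -10*((⅓)*(1 - 1)/(-1) + (2*(-2))*1) = -10*((⅓)*(-1)*0 - 4*1) = -10*(0 - 4) = -10*(-4) = 40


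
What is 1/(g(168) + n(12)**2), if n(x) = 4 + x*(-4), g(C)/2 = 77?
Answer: 1/2090 ≈ 0.00047847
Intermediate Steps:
g(C) = 154 (g(C) = 2*77 = 154)
n(x) = 4 - 4*x
1/(g(168) + n(12)**2) = 1/(154 + (4 - 4*12)**2) = 1/(154 + (4 - 48)**2) = 1/(154 + (-44)**2) = 1/(154 + 1936) = 1/2090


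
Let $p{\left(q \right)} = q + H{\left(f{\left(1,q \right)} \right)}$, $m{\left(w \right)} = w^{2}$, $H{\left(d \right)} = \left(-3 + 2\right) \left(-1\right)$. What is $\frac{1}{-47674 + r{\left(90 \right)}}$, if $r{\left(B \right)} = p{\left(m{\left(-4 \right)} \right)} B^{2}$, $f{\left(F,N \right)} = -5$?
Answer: $\frac{1}{90026} \approx 1.1108 \cdot 10^{-5}$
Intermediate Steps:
$H{\left(d \right)} = 1$ ($H{\left(d \right)} = \left(-1\right) \left(-1\right) = 1$)
$p{\left(q \right)} = 1 + q$ ($p{\left(q \right)} = q + 1 = 1 + q$)
$r{\left(B \right)} = 17 B^{2}$ ($r{\left(B \right)} = \left(1 + \left(-4\right)^{2}\right) B^{2} = \left(1 + 16\right) B^{2} = 17 B^{2}$)
$\frac{1}{-47674 + r{\left(90 \right)}} = \frac{1}{-47674 + 17 \cdot 90^{2}} = \frac{1}{-47674 + 17 \cdot 8100} = \frac{1}{-47674 + 137700} = \frac{1}{90026}$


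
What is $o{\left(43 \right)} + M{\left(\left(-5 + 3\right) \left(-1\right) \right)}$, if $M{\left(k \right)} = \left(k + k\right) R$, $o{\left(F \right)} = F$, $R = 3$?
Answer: $55$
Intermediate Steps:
$M{\left(k \right)} = 6 k$ ($M{\left(k \right)} = \left(k + k\right) 3 = 2 k 3 = 6 k$)
$o{\left(43 \right)} + M{\left(\left(-5 + 3\right) \left(-1\right) \right)} = 43 + 6 \left(-5 + 3\right) \left(-1\right) = 43 + 6 \left(\left(-2\right) \left(-1\right)\right) = 43 + 6 \cdot 2 = 43 + 12 = 55$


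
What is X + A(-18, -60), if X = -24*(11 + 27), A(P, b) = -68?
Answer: -980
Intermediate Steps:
X = -912 (X = -24*38 = -912)
X + A(-18, -60) = -912 - 68 = -980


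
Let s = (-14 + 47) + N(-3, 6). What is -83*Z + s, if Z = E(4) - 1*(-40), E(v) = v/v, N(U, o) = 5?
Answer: -3365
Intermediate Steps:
E(v) = 1
s = 38 (s = (-14 + 47) + 5 = 33 + 5 = 38)
Z = 41 (Z = 1 - 1*(-40) = 1 + 40 = 41)
-83*Z + s = -83*41 + 38 = -3403 + 38 = -3365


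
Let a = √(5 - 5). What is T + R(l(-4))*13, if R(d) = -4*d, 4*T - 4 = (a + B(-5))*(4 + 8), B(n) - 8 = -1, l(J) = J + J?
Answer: 438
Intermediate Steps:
l(J) = 2*J
B(n) = 7 (B(n) = 8 - 1 = 7)
a = 0 (a = √0 = 0)
T = 22 (T = 1 + ((0 + 7)*(4 + 8))/4 = 1 + (7*12)/4 = 1 + (¼)*84 = 1 + 21 = 22)
T + R(l(-4))*13 = 22 - 8*(-4)*13 = 22 - 4*(-8)*13 = 22 + 32*13 = 22 + 416 = 438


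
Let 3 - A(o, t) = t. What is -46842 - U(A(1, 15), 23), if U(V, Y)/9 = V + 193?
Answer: -48471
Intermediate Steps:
A(o, t) = 3 - t
U(V, Y) = 1737 + 9*V (U(V, Y) = 9*(V + 193) = 9*(193 + V) = 1737 + 9*V)
-46842 - U(A(1, 15), 23) = -46842 - (1737 + 9*(3 - 1*15)) = -46842 - (1737 + 9*(3 - 15)) = -46842 - (1737 + 9*(-12)) = -46842 - (1737 - 108) = -46842 - 1*1629 = -46842 - 1629 = -48471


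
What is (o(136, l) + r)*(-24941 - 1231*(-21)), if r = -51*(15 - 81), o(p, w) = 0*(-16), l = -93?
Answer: 3063060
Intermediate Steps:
o(p, w) = 0
r = 3366 (r = -51*(-66) = 3366)
(o(136, l) + r)*(-24941 - 1231*(-21)) = (0 + 3366)*(-24941 - 1231*(-21)) = 3366*(-24941 + 25851) = 3366*910 = 3063060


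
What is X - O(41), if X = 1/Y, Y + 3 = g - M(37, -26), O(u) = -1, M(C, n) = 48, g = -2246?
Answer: 2296/2297 ≈ 0.99957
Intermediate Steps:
Y = -2297 (Y = -3 + (-2246 - 1*48) = -3 + (-2246 - 48) = -3 - 2294 = -2297)
X = -1/2297 (X = 1/(-2297) = -1/2297 ≈ -0.00043535)
X - O(41) = -1/2297 - 1*(-1) = -1/2297 + 1 = 2296/2297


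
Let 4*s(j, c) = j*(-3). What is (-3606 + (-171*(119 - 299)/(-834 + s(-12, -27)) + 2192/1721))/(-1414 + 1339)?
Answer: 344736862/7099125 ≈ 48.560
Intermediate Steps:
s(j, c) = -3*j/4 (s(j, c) = (j*(-3))/4 = (-3*j)/4 = -3*j/4)
(-3606 + (-171*(119 - 299)/(-834 + s(-12, -27)) + 2192/1721))/(-1414 + 1339) = (-3606 + (-171*(119 - 299)/(-834 - 3/4*(-12)) + 2192/1721))/(-1414 + 1339) = (-3606 + (-171*(-180/(-834 + 9)) + 2192*(1/1721)))/(-75) = (-3606 + (-171/((-825*(-1/180))) + 2192/1721))*(-1/75) = (-3606 + (-171/55/12 + 2192/1721))*(-1/75) = (-3606 + (-171*12/55 + 2192/1721))*(-1/75) = (-3606 + (-2052/55 + 2192/1721))*(-1/75) = (-3606 - 3410932/94655)*(-1/75) = -344736862/94655*(-1/75) = 344736862/7099125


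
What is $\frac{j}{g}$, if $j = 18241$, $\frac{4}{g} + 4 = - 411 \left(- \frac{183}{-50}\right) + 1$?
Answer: $- \frac{1374696483}{200} \approx -6.8735 \cdot 10^{6}$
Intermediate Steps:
$g = - \frac{200}{75363}$ ($g = \frac{4}{-4 + \left(- 411 \left(- \frac{183}{-50}\right) + 1\right)} = \frac{4}{-4 + \left(- 411 \left(\left(-183\right) \left(- \frac{1}{50}\right)\right) + 1\right)} = \frac{4}{-4 + \left(\left(-411\right) \frac{183}{50} + 1\right)} = \frac{4}{-4 + \left(- \frac{75213}{50} + 1\right)} = \frac{4}{-4 - \frac{75163}{50}} = \frac{4}{- \frac{75363}{50}} = 4 \left(- \frac{50}{75363}\right) = - \frac{200}{75363} \approx -0.0026538$)
$\frac{j}{g} = \frac{18241}{- \frac{200}{75363}} = 18241 \left(- \frac{75363}{200}\right) = - \frac{1374696483}{200}$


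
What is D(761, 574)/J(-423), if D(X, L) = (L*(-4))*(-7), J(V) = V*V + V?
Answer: 8036/89253 ≈ 0.090036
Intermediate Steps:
J(V) = V + V² (J(V) = V² + V = V + V²)
D(X, L) = 28*L (D(X, L) = -4*L*(-7) = 28*L)
D(761, 574)/J(-423) = (28*574)/((-423*(1 - 423))) = 16072/((-423*(-422))) = 16072/178506 = 16072*(1/178506) = 8036/89253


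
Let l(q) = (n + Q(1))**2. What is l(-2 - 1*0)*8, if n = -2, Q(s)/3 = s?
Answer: 8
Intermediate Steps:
Q(s) = 3*s
l(q) = 1 (l(q) = (-2 + 3*1)**2 = (-2 + 3)**2 = 1**2 = 1)
l(-2 - 1*0)*8 = 1*8 = 8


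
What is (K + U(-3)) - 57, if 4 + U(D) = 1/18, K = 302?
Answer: 4339/18 ≈ 241.06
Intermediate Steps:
U(D) = -71/18 (U(D) = -4 + 1/18 = -71/18)
(K + U(-3)) - 57 = (302 - 71/18) - 57 = 5365/18 - 57 = 4339/18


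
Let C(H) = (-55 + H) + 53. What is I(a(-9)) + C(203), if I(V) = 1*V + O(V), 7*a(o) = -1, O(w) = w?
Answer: 1405/7 ≈ 200.71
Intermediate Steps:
a(o) = -⅐ (a(o) = (⅐)*(-1) = -⅐)
C(H) = -2 + H
I(V) = 2*V (I(V) = 1*V + V = V + V = 2*V)
I(a(-9)) + C(203) = 2*(-⅐) + (-2 + 203) = -2/7 + 201 = 1405/7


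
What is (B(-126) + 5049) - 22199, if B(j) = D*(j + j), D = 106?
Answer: -43862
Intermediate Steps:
B(j) = 212*j (B(j) = 106*(j + j) = 106*(2*j) = 212*j)
(B(-126) + 5049) - 22199 = (212*(-126) + 5049) - 22199 = (-26712 + 5049) - 22199 = -21663 - 22199 = -43862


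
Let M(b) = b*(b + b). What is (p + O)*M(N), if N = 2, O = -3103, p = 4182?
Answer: 8632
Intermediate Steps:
M(b) = 2*b**2 (M(b) = b*(2*b) = 2*b**2)
(p + O)*M(N) = (4182 - 3103)*(2*2**2) = 1079*(2*4) = 1079*8 = 8632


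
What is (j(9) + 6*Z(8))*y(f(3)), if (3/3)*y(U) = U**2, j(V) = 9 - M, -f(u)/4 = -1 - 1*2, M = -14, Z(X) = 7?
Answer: 9360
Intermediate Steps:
f(u) = 12 (f(u) = -4*(-1 - 1*2) = -4*(-1 - 2) = -4*(-3) = 12)
j(V) = 23 (j(V) = 9 - 1*(-14) = 9 + 14 = 23)
y(U) = U**2
(j(9) + 6*Z(8))*y(f(3)) = (23 + 6*7)*12**2 = (23 + 42)*144 = 65*144 = 9360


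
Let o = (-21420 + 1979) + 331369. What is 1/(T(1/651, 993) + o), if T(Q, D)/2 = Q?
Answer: 651/203065130 ≈ 3.2059e-6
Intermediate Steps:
T(Q, D) = 2*Q
o = 311928 (o = -19441 + 331369 = 311928)
1/(T(1/651, 993) + o) = 1/(2/651 + 311928) = 1/(203065130/651) = 651/203065130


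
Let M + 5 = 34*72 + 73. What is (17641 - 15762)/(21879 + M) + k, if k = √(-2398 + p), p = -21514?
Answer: 1879/24395 + 14*I*√122 ≈ 0.077024 + 154.64*I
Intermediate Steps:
M = 2516 (M = -5 + (34*72 + 73) = -5 + (2448 + 73) = -5 + 2521 = 2516)
k = 14*I*√122 (k = √(-2398 - 21514) = √(-23912) = 14*I*√122 ≈ 154.64*I)
(17641 - 15762)/(21879 + M) + k = (17641 - 15762)/(21879 + 2516) + 14*I*√122 = 1879/24395 + 14*I*√122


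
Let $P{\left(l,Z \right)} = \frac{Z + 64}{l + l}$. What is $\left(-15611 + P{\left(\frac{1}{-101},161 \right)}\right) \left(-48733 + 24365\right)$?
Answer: $657290248$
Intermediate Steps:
$P{\left(l,Z \right)} = \frac{64 + Z}{2 l}$
$\left(-15611 + P{\left(\frac{1}{-101},161 \right)}\right) \left(-48733 + 24365\right) = \left(-15611 + \frac{64 + 161}{2 \frac{1}{-101}}\right) \left(-48733 + 24365\right) = \left(-15611 + \frac{1}{2} \frac{1}{- \frac{1}{101}} \cdot 225\right) \left(-24368\right) = \left(-15611 + \frac{1}{2} \left(-101\right) 225\right) \left(-24368\right) = \left(-15611 - \frac{22725}{2}\right) \left(-24368\right) = \left(- \frac{53947}{2}\right) \left(-24368\right) = 657290248$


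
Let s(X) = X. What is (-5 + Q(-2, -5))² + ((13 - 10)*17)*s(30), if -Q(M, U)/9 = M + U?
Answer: 4894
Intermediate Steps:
Q(M, U) = -9*M - 9*U (Q(M, U) = -9*(M + U) = -9*M - 9*U)
(-5 + Q(-2, -5))² + ((13 - 10)*17)*s(30) = (-5 + (-9*(-2) - 9*(-5)))² + ((13 - 10)*17)*30 = (-5 + (18 + 45))² + (3*17)*30 = (-5 + 63)² + 51*30 = 58² + 1530 = 3364 + 1530 = 4894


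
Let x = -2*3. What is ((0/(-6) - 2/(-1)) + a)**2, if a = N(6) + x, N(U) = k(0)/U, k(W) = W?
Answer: 16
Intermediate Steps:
x = -6
N(U) = 0 (N(U) = 0/U = 0)
a = -6 (a = 0 - 6 = -6)
((0/(-6) - 2/(-1)) + a)**2 = ((0/(-6) - 2/(-1)) - 6)**2 = ((0*(-1/6) - 2*(-1)) - 6)**2 = ((0 + 2) - 6)**2 = (2 - 6)**2 = (-4)**2 = 16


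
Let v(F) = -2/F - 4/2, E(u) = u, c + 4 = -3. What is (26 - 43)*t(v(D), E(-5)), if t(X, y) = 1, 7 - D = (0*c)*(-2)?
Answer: -17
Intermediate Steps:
c = -7 (c = -4 - 3 = -7)
D = 7 (D = 7 - 0*(-7)*(-2) = 7 - 0*(-2) = 7 - 1*0 = 7 + 0 = 7)
v(F) = -2 - 2/F (v(F) = -2/F - 4*½ = -2/F - 2 = -2 - 2/F)
(26 - 43)*t(v(D), E(-5)) = (26 - 43)*1 = -17*1 = -17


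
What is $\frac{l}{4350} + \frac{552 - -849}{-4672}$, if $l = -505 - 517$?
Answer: $- \frac{5434567}{10161600} \approx -0.53481$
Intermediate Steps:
$l = -1022$ ($l = -505 - 517 = -1022$)
$\frac{l}{4350} + \frac{552 - -849}{-4672} = - \frac{1022}{4350} + \frac{552 - -849}{-4672} = \left(-1022\right) \frac{1}{4350} + \left(552 + 849\right) \left(- \frac{1}{4672}\right) = - \frac{511}{2175} + 1401 \left(- \frac{1}{4672}\right) = - \frac{511}{2175} - \frac{1401}{4672} = - \frac{5434567}{10161600}$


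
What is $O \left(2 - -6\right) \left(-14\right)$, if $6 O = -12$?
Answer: $224$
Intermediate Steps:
$O = -2$ ($O = \frac{1}{6} \left(-12\right) = -2$)
$O \left(2 - -6\right) \left(-14\right) = - 2 \left(2 - -6\right) \left(-14\right) = - 2 \left(2 + 6\right) \left(-14\right) = \left(-2\right) 8 \left(-14\right) = \left(-16\right) \left(-14\right) = 224$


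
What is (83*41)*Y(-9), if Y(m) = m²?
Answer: 275643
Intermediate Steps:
(83*41)*Y(-9) = (83*41)*(-9)² = 3403*81 = 275643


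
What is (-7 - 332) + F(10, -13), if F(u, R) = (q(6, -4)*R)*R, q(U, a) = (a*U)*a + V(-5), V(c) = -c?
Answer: 16730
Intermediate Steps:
q(U, a) = 5 + U*a² (q(U, a) = (a*U)*a - 1*(-5) = (U*a)*a + 5 = U*a² + 5 = 5 + U*a²)
F(u, R) = 101*R² (F(u, R) = ((5 + 6*(-4)²)*R)*R = ((5 + 6*16)*R)*R = ((5 + 96)*R)*R = (101*R)*R = 101*R²)
(-7 - 332) + F(10, -13) = (-7 - 332) + 101*(-13)² = -339 + 101*169 = -339 + 17069 = 16730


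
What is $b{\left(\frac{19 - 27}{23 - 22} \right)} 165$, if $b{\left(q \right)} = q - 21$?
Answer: $-4785$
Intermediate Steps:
$b{\left(q \right)} = -21 + q$
$b{\left(\frac{19 - 27}{23 - 22} \right)} 165 = \left(-21 + \frac{19 - 27}{23 - 22}\right) 165 = \left(-21 - \frac{8}{1}\right) 165 = \left(-21 - 8\right) 165 = \left(-29\right) 165 = -4785$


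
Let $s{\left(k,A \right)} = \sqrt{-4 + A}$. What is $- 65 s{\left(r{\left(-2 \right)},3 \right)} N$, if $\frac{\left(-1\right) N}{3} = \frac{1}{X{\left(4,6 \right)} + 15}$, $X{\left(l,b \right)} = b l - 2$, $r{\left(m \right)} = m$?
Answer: $\frac{195 i}{37} \approx 5.2703 i$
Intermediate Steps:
$X{\left(l,b \right)} = -2 + b l$
$N = - \frac{3}{37}$ ($N = - \frac{3}{\left(-2 + 6 \cdot 4\right) + 15} = - \frac{3}{\left(-2 + 24\right) + 15} = - \frac{3}{22 + 15} = - \frac{3}{37} \approx -0.081081$)
$- 65 s{\left(r{\left(-2 \right)},3 \right)} N = - 65 \sqrt{-4 + 3} \left(- \frac{3}{37}\right) = - 65 \sqrt{-1} \left(- \frac{3}{37}\right) = - 65 i \left(- \frac{3}{37}\right) = \frac{195 i}{37}$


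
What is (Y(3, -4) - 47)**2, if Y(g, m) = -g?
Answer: 2500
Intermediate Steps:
(Y(3, -4) - 47)**2 = (-1*3 - 47)**2 = (-3 - 47)**2 = (-50)**2 = 2500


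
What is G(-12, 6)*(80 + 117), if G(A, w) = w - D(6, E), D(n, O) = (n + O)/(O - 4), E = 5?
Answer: -985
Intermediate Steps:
D(n, O) = (O + n)/(-4 + O)
G(A, w) = -11 + w (G(A, w) = w - (5 + 6)/(-4 + 5) = w - 11/1 = w - 11 = -11 + w)
G(-12, 6)*(80 + 117) = (-11 + 6)*(80 + 117) = -5*197 = -985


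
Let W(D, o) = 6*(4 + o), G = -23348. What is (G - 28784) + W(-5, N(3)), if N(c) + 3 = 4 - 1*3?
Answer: -52120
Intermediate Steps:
N(c) = -2 (N(c) = -3 + (4 - 1*3) = -3 + (4 - 3) = -3 + 1 = -2)
W(D, o) = 24 + 6*o
(G - 28784) + W(-5, N(3)) = (-23348 - 28784) + (24 + 6*(-2)) = -52132 + (24 - 12) = -52132 + 12 = -52120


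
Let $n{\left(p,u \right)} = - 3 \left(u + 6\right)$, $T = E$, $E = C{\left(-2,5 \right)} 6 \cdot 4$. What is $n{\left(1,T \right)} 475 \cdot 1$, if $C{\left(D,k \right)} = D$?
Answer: $59850$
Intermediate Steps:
$E = -48$ ($E = \left(-2\right) 6 \cdot 4 = \left(-12\right) 4 = -48$)
$T = -48$
$n{\left(p,u \right)} = -18 - 3 u$ ($n{\left(p,u \right)} = - 3 \left(6 + u\right) = -18 - 3 u$)
$n{\left(1,T \right)} 475 \cdot 1 = \left(-18 - -144\right) 475 \cdot 1 = \left(-18 + 144\right) 475 = 126 \cdot 475 = 59850$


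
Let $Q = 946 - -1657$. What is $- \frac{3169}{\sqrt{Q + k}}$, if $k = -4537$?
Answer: $\frac{3169 i \sqrt{1934}}{1934} \approx 72.06 i$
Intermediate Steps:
$Q = 2603$ ($Q = 946 + 1657 = 2603$)
$- \frac{3169}{\sqrt{Q + k}} = - \frac{3169}{\sqrt{2603 - 4537}} = - \frac{3169}{\sqrt{-1934}} = - \frac{3169}{i \sqrt{1934}} = - 3169 \left(- \frac{i \sqrt{1934}}{1934}\right) = \frac{3169 i \sqrt{1934}}{1934}$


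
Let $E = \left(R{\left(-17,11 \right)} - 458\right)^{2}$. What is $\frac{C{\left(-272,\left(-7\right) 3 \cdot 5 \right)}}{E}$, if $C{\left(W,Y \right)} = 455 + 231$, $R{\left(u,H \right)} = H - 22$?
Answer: $\frac{14}{4489} \approx 0.0031187$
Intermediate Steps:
$R{\left(u,H \right)} = -22 + H$
$C{\left(W,Y \right)} = 686$
$E = 219961$ ($E = \left(\left(-22 + 11\right) - 458\right)^{2} = \left(-11 - 458\right)^{2} = \left(-469\right)^{2} = 219961$)
$\frac{C{\left(-272,\left(-7\right) 3 \cdot 5 \right)}}{E} = \frac{686}{219961} = 686 \cdot \frac{1}{219961} = \frac{14}{4489}$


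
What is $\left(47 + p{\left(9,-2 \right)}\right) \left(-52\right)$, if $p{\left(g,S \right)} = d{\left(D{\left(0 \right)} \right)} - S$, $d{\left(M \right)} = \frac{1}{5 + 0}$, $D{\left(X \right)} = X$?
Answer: $- \frac{12792}{5} \approx -2558.4$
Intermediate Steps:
$d{\left(M \right)} = \frac{1}{5}$
$p{\left(g,S \right)} = \frac{1}{5} - S$
$\left(47 + p{\left(9,-2 \right)}\right) \left(-52\right) = \left(47 + \left(\frac{1}{5} - -2\right)\right) \left(-52\right) = \left(47 + \left(\frac{1}{5} + 2\right)\right) \left(-52\right) = \left(47 + \frac{11}{5}\right) \left(-52\right) = \frac{246}{5} \left(-52\right) = - \frac{12792}{5}$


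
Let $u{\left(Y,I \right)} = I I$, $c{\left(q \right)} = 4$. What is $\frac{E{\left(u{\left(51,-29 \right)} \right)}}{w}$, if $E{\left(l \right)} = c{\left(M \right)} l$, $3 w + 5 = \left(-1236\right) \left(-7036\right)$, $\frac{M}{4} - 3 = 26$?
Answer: $\frac{348}{299879} \approx 0.0011605$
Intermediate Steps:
$M = 116$ ($M = 12 + 4 \cdot 26 = 12 + 104 = 116$)
$w = \frac{8696491}{3}$ ($w = - \frac{5}{3} + \frac{\left(-1236\right) \left(-7036\right)}{3} = - \frac{5}{3} + \frac{1}{3} \cdot 8696496 = - \frac{5}{3} + 2898832 = \frac{8696491}{3} \approx 2.8988 \cdot 10^{6}$)
$u{\left(Y,I \right)} = I^{2}$
$E{\left(l \right)} = 4 l$
$\frac{E{\left(u{\left(51,-29 \right)} \right)}}{w} = \frac{4 \left(-29\right)^{2}}{\frac{8696491}{3}} = 4 \cdot 841 \cdot \frac{3}{8696491} = 3364 \cdot \frac{3}{8696491} = \frac{348}{299879}$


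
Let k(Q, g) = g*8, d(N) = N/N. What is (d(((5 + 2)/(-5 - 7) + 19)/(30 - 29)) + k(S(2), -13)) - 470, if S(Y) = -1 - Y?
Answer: -573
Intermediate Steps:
d(N) = 1
k(Q, g) = 8*g
(d(((5 + 2)/(-5 - 7) + 19)/(30 - 29)) + k(S(2), -13)) - 470 = (1 + 8*(-13)) - 470 = (1 - 104) - 470 = -103 - 470 = -573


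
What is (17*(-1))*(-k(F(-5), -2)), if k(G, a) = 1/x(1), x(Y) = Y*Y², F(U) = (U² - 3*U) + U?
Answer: 17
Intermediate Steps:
F(U) = U² - 2*U
x(Y) = Y³
k(G, a) = 1 (k(G, a) = 1/(1³) = 1/1 = 1)
(17*(-1))*(-k(F(-5), -2)) = (17*(-1))*(-1*1) = -17*(-1) = 17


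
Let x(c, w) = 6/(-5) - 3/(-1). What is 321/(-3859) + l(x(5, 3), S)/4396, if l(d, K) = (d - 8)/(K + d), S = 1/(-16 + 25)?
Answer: -122432637/1458918104 ≈ -0.083920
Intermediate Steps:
x(c, w) = 9/5 (x(c, w) = 6*(-1/5) - 3*(-1) = -6/5 + 3 = 9/5)
S = 1/9 ≈ 0.11111
l(d, K) = (-8 + d)/(K + d)
321/(-3859) + l(x(5, 3), S)/4396 = 321/(-3859) + ((-8 + 9/5)/(1/9 + 9/5))/4396 = 321*(-1/3859) + (-31/5/(86/45))*(1/4396) = -321/3859 + ((45/86)*(-31/5))*(1/4396) = -321/3859 - 279/86*1/4396 = -321/3859 - 279/378056 = -122432637/1458918104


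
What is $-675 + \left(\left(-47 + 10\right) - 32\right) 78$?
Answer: $-6057$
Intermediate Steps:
$-675 + \left(\left(-47 + 10\right) - 32\right) 78 = -675 + \left(-37 - 32\right) 78 = -675 - 5382 = -6057$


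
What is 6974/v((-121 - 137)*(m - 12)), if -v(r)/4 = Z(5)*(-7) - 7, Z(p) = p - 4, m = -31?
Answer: 3487/28 ≈ 124.54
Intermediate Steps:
Z(p) = -4 + p
v(r) = 56 (v(r) = -4*((-4 + 5)*(-7) - 7) = -4*(1*(-7) - 7) = -4*(-7 - 7) = -4*(-14) = 56)
6974/v((-121 - 137)*(m - 12)) = 6974/56 = 6974*(1/56) = 3487/28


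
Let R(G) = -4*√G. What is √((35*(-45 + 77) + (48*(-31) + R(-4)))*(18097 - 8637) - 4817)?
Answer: √(-3486097 - 75680*I) ≈ 20.27 - 1867.2*I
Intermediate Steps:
√((35*(-45 + 77) + (48*(-31) + R(-4)))*(18097 - 8637) - 4817) = √((35*(-45 + 77) + (48*(-31) - 8*I))*(18097 - 8637) - 4817) = √((35*32 + (-1488 - 8*I))*9460 - 4817) = √((1120 + (-1488 - 8*I))*9460 - 4817) = √((-368 - 8*I)*9460 - 4817) = √((-3481280 - 75680*I) - 4817) = √(-3486097 - 75680*I)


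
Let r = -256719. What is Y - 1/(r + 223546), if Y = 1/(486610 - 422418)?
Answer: 97365/2129441216 ≈ 4.5723e-5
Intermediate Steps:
Y = 1/64192 ≈ 1.5578e-5
Y - 1/(r + 223546) = 1/64192 - 1/(-256719 + 223546) = 1/64192 - 1/(-33173) = 1/64192 - 1*(-1/33173) = 1/64192 + 1/33173 = 97365/2129441216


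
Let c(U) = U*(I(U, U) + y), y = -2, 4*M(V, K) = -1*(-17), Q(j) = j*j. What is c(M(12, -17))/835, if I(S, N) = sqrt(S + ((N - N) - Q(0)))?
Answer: -17/1670 + 17*sqrt(17)/6680 ≈ 0.00031329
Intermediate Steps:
Q(j) = j**2
M(V, K) = 17/4 (M(V, K) = (-1*(-17))/4 = (1/4)*17 = 17/4)
I(S, N) = sqrt(S) (I(S, N) = sqrt(S + ((N - N) - 1*0**2)) = sqrt(S + (0 - 1*0)) = sqrt(S + (0 + 0)) = sqrt(S + 0) = sqrt(S))
c(U) = U*(-2 + sqrt(U)) (c(U) = U*(sqrt(U) - 2) = U*(-2 + sqrt(U)))
c(M(12, -17))/835 = (17*(-2 + sqrt(17/4))/4)/835 = (17*(-2 + sqrt(17)/2)/4)*(1/835) = (-17/2 + 17*sqrt(17)/8)*(1/835) = -17/1670 + 17*sqrt(17)/6680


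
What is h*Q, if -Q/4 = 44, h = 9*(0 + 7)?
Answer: -11088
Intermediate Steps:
h = 63 (h = 9*7 = 63)
Q = -176 (Q = -4*44 = -176)
h*Q = 63*(-176) = -11088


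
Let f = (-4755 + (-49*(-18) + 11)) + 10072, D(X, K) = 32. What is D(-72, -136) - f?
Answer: -6178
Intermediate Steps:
f = 6210 (f = (-4755 + (882 + 11)) + 10072 = (-4755 + 893) + 10072 = -3862 + 10072 = 6210)
D(-72, -136) - f = 32 - 1*6210 = 32 - 6210 = -6178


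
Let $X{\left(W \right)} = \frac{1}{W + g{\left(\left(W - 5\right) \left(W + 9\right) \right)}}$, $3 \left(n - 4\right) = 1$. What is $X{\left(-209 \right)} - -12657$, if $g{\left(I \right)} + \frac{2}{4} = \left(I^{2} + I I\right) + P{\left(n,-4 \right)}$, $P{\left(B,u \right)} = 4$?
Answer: $\frac{92742390317975}{7327359589} \approx 12657.0$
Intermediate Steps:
$n = \frac{13}{3}$ ($n = 4 + \frac{1}{3} \cdot 1 = 4 + \frac{1}{3} = \frac{13}{3} \approx 4.3333$)
$g{\left(I \right)} = \frac{7}{2} + 2 I^{2}$ ($g{\left(I \right)} = - \frac{1}{2} + \left(\left(I^{2} + I I\right) + 4\right) = - \frac{1}{2} + \left(\left(I^{2} + I^{2}\right) + 4\right) = - \frac{1}{2} + \left(2 I^{2} + 4\right) = - \frac{1}{2} + \left(4 + 2 I^{2}\right) = \frac{7}{2} + 2 I^{2}$)
$X{\left(W \right)} = \frac{1}{\frac{7}{2} + W + 2 \left(-5 + W\right)^{2} \left(9 + W\right)^{2}}$ ($X{\left(W \right)} = \frac{1}{W + \left(\frac{7}{2} + 2 \left(\left(W - 5\right) \left(W + 9\right)\right)^{2}\right)} = \frac{1}{W + \left(\frac{7}{2} + 2 \left(\left(-5 + W\right) \left(9 + W\right)\right)^{2}\right)} = \frac{1}{W + \left(\frac{7}{2} + 2 \left(-5 + W\right)^{2} \left(9 + W\right)^{2}\right)} = \frac{1}{\frac{7}{2} + W + 2 \left(-5 + W\right)^{2} \left(9 + W\right)^{2}}$)
$X{\left(-209 \right)} - -12657 = \frac{2}{7 + 2 \left(-209\right) + 4 \left(-45 + \left(-209\right)^{2} + 4 \left(-209\right)\right)^{2}} - -12657 = \frac{2}{7 - 418 + 4 \left(-45 + 43681 - 836\right)^{2}} + 12657 = \frac{2}{7 - 418 + 4 \cdot 42800^{2}} + 12657 = \frac{2}{7 - 418 + 4 \cdot 1831840000} + 12657 = \frac{2}{7 - 418 + 7327360000} + 12657 = \frac{2}{7327359589} + 12657 = \frac{92742390317975}{7327359589}$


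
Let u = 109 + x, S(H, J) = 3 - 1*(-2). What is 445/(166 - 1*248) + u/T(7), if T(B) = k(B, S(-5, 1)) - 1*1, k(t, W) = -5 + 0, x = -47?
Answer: -3877/246 ≈ -15.760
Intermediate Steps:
S(H, J) = 5 (S(H, J) = 3 + 2 = 5)
k(t, W) = -5
T(B) = -6 (T(B) = -5 - 1*1 = -5 - 1 = -6)
u = 62 (u = 109 - 47 = 62)
445/(166 - 1*248) + u/T(7) = 445/(166 - 1*248) + 62/(-6) = 445/(166 - 248) + 62*(-⅙) = 445/(-82) - 31/3 = 445*(-1/82) - 31/3 = -445/82 - 31/3 = -3877/246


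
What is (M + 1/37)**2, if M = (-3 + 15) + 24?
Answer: 1776889/1369 ≈ 1297.9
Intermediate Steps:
M = 36 (M = 12 + 24 = 36)
(M + 1/37)**2 = (36 + 1/37)**2 = (1333/37)**2 = 1776889/1369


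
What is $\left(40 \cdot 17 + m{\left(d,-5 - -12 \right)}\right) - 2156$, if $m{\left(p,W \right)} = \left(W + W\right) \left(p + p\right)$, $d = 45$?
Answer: $-216$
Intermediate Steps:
$m{\left(p,W \right)} = 4 W p$ ($m{\left(p,W \right)} = 2 W 2 p = 4 W p$)
$\left(40 \cdot 17 + m{\left(d,-5 - -12 \right)}\right) - 2156 = \left(40 \cdot 17 + 4 \left(-5 - -12\right) 45\right) - 2156 = \left(680 + 4 \left(-5 + 12\right) 45\right) - 2156 = \left(680 + 4 \cdot 7 \cdot 45\right) - 2156 = \left(680 + 1260\right) - 2156 = 1940 - 2156 = -216$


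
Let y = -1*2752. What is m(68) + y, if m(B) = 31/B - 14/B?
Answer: -11007/4 ≈ -2751.8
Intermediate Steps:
m(B) = 17/B
y = -2752
m(68) + y = 17/68 - 2752 = 17*(1/68) - 2752 = ¼ - 2752 = -11007/4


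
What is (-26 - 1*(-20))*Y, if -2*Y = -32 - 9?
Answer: -123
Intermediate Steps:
Y = 41/2 (Y = -(-32 - 9)/2 = -1/2*(-41) = 41/2 ≈ 20.500)
(-26 - 1*(-20))*Y = (-26 - 1*(-20))*(41/2) = (-26 + 20)*(41/2) = -6*41/2 = -123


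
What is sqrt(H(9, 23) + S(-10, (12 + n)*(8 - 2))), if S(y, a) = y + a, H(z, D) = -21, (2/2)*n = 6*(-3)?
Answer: I*sqrt(67) ≈ 8.1853*I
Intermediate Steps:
n = -18 (n = 6*(-3) = -18)
S(y, a) = a + y
sqrt(H(9, 23) + S(-10, (12 + n)*(8 - 2))) = sqrt(-21 + ((12 - 18)*(8 - 2) - 10)) = sqrt(-21 + (-6*6 - 10)) = sqrt(-21 + (-36 - 10)) = sqrt(-21 - 46) = sqrt(-67) = I*sqrt(67)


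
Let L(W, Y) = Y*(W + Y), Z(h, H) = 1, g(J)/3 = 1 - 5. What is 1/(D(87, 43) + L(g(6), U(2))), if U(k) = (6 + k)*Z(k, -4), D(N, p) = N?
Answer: 1/55 ≈ 0.018182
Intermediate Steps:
g(J) = -12 (g(J) = 3*(1 - 5) = 3*(-4) = -12)
U(k) = 6 + k (U(k) = (6 + k)*1 = 6 + k)
1/(D(87, 43) + L(g(6), U(2))) = 1/(87 + (6 + 2)*(-12 + (6 + 2))) = 1/(87 + 8*(-12 + 8)) = 1/(87 + 8*(-4)) = 1/(87 - 32) = 1/55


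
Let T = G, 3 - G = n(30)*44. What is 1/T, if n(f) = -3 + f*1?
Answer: -1/1185 ≈ -0.00084388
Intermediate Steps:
n(f) = -3 + f
G = -1185 (G = 3 - (-3 + 30)*44 = 3 - 27*44 = 3 - 1*1188 = 3 - 1188 = -1185)
T = -1185
1/T = 1/(-1185) = -1/1185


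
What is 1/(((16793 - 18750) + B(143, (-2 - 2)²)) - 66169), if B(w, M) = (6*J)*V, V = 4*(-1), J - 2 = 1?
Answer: -1/68198 ≈ -1.4663e-5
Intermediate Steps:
J = 3 (J = 2 + 1 = 3)
V = -4
B(w, M) = -72 (B(w, M) = (6*3)*(-4) = 18*(-4) = -72)
1/(((16793 - 18750) + B(143, (-2 - 2)²)) - 66169) = 1/(((16793 - 18750) - 72) - 66169) = 1/((-1957 - 72) - 66169) = 1/(-2029 - 66169) = 1/(-68198) = -1/68198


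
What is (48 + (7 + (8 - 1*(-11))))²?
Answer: 5476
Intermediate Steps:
(48 + (7 + (8 - 1*(-11))))² = (48 + (7 + (8 + 11)))² = (48 + (7 + 19))² = (48 + 26)² = 74² = 5476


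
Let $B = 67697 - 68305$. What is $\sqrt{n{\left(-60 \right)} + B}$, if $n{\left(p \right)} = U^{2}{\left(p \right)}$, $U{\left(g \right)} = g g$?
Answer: $4 \sqrt{809962} \approx 3599.9$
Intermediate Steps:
$B = -608$ ($B = 67697 - 68305 = -608$)
$U{\left(g \right)} = g^{2}$
$n{\left(p \right)} = p^{4}$ ($n{\left(p \right)} = \left(p^{2}\right)^{2} = p^{4}$)
$\sqrt{n{\left(-60 \right)} + B} = \sqrt{\left(-60\right)^{4} - 608} = \sqrt{12960000 - 608} = \sqrt{12959392} = 4 \sqrt{809962}$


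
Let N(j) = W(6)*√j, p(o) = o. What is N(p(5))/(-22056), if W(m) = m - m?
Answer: 0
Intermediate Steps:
W(m) = 0
N(j) = 0 (N(j) = 0*√j = 0)
N(p(5))/(-22056) = 0/(-22056) = 0*(-1/22056) = 0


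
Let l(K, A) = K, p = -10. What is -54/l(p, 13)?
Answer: 27/5 ≈ 5.4000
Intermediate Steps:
-54/l(p, 13) = -54/(-10) = -54*(-⅒) = 27/5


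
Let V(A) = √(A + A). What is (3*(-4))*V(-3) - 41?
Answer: -41 - 12*I*√6 ≈ -41.0 - 29.394*I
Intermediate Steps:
V(A) = √2*√A (V(A) = √(2*A) = √2*√A)
(3*(-4))*V(-3) - 41 = (3*(-4))*(√2*√(-3)) - 41 = -12*√2*I*√3 - 41 = -12*I*√6 - 41 = -41 - 12*I*√6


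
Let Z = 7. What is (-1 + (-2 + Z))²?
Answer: 16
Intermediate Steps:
(-1 + (-2 + Z))² = (-1 + (-2 + 7))² = (-1 + 5)² = 4² = 16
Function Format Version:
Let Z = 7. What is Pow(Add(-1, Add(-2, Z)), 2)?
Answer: 16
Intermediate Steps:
Pow(Add(-1, Add(-2, Z)), 2) = Pow(Add(-1, Add(-2, 7)), 2) = Pow(Add(-1, 5), 2) = Pow(4, 2) = 16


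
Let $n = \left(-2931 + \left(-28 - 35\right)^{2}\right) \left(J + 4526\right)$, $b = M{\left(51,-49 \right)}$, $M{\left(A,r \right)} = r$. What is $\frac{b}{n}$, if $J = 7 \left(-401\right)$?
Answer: $- \frac{49}{1784322} \approx -2.7461 \cdot 10^{-5}$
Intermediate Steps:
$J = -2807$
$b = -49$
$n = 1784322$ ($n = \left(-2931 + \left(-28 - 35\right)^{2}\right) \left(-2807 + 4526\right) = \left(-2931 + \left(-63\right)^{2}\right) 1719 = \left(-2931 + 3969\right) 1719 = 1038 \cdot 1719 = 1784322$)
$\frac{b}{n} = - \frac{49}{1784322}$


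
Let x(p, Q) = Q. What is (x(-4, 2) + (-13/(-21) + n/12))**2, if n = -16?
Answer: 81/49 ≈ 1.6531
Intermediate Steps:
(x(-4, 2) + (-13/(-21) + n/12))**2 = (2 + (-13/(-21) - 16/12))**2 = (2 + (-13*(-1/21) - 16*1/12))**2 = (2 + (13/21 - 4/3))**2 = (2 - 5/7)**2 = (9/7)**2 = 81/49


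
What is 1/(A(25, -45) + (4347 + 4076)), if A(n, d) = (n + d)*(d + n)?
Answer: 1/8823 ≈ 0.00011334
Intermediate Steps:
A(n, d) = (d + n)² (A(n, d) = (d + n)*(d + n) = (d + n)²)
1/(A(25, -45) + (4347 + 4076)) = 1/((-45 + 25)² + (4347 + 4076)) = 1/((-20)² + 8423) = 1/(400 + 8423) = 1/8823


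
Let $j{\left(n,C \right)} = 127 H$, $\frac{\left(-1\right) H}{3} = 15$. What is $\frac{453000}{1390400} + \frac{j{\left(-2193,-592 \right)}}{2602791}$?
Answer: $\frac{650621215}{2010511448} \approx 0.32361$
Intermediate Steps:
$H = -45$ ($H = \left(-3\right) 15 = -45$)
$j{\left(n,C \right)} = -5715$ ($j{\left(n,C \right)} = 127 \left(-45\right) = -5715$)
$\frac{453000}{1390400} + \frac{j{\left(-2193,-592 \right)}}{2602791} = \frac{453000}{1390400} - \frac{5715}{2602791} = 453000 \cdot \frac{1}{1390400} - \frac{635}{289199} = \frac{2265}{6952} - \frac{635}{289199} = \frac{650621215}{2010511448}$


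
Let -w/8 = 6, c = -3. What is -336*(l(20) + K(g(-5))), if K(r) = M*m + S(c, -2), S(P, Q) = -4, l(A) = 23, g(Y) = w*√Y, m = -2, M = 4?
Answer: -3696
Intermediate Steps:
w = -48 (w = -8*6 = -48)
g(Y) = -48*√Y
K(r) = -12 (K(r) = 4*(-2) - 4 = -8 - 4 = -12)
-336*(l(20) + K(g(-5))) = -336*(23 - 12) = -336*11 = -3696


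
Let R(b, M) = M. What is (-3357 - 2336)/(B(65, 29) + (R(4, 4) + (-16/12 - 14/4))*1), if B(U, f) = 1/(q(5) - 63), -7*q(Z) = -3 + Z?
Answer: 15131994/2257 ≈ 6704.5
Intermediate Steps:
q(Z) = 3/7 - Z/7 (q(Z) = -(-3 + Z)/7 = 3/7 - Z/7)
B(U, f) = -7/443 (B(U, f) = 1/((3/7 - ⅐*5) - 63) = 1/((3/7 - 5/7) - 63) = 1/(-2/7 - 63) = 1/(-443/7) = -7/443)
(-3357 - 2336)/(B(65, 29) + (R(4, 4) + (-16/12 - 14/4))*1) = (-3357 - 2336)/(-7/443 + (4 + (-16/12 - 14/4))*1) = -5693/(-7/443 + (4 + (-16*1/12 - 14*¼))*1) = -5693/(-7/443 + (4 + (-4/3 - 7/2))*1) = -5693/(-7/443 + (4 - 29/6)*1) = -5693/(-7/443 - ⅚*1) = -5693/(-7/443 - ⅚) = -5693/(-2257/2658) = -5693*(-2658/2257) = 15131994/2257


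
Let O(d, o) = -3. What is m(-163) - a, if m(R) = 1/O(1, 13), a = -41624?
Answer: 124871/3 ≈ 41624.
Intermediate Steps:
m(R) = -⅓ (m(R) = 1/(-3) = -⅓)
m(-163) - a = -⅓ - 1*(-41624) = -⅓ + 41624 = 124871/3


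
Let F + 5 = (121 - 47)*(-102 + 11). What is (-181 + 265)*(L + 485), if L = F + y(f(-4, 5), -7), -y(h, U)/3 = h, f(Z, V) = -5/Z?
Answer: -525651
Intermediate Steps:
y(h, U) = -3*h
F = -6739 (F = -5 + (121 - 47)*(-102 + 11) = -5 + 74*(-91) = -5 - 6734 = -6739)
L = -26971/4 (L = -6739 - (-15)/(-4) = -6739 - (-15)*(-1)/4 = -6739 - 3*5/4 = -6739 - 15/4 = -26971/4 ≈ -6742.8)
(-181 + 265)*(L + 485) = (-181 + 265)*(-26971/4 + 485) = 84*(-25031/4) = -525651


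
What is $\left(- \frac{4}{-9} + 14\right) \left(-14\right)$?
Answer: $- \frac{1820}{9} \approx -202.22$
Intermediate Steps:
$\left(- \frac{4}{-9} + 14\right) \left(-14\right) = \left(\left(-4\right) \left(- \frac{1}{9}\right) + 14\right) \left(-14\right) = \left(\frac{4}{9} + 14\right) \left(-14\right) = \frac{130}{9} \left(-14\right) = - \frac{1820}{9}$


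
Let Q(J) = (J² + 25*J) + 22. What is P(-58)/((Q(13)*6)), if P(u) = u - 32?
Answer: -5/172 ≈ -0.029070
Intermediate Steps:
P(u) = -32 + u
Q(J) = 22 + J² + 25*J
P(-58)/((Q(13)*6)) = (-32 - 58)/(((22 + 13² + 25*13)*6)) = -90*1/(6*(22 + 169 + 325)) = -90/(516*6) = -90/3096 = -90*1/3096 = -5/172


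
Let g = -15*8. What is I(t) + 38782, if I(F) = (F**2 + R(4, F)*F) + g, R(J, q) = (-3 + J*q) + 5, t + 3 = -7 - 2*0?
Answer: 39142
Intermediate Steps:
t = -10 (t = -3 + (-7 - 2*0) = -3 + (-7 + 0) = -3 - 7 = -10)
R(J, q) = 2 + J*q
g = -120
I(F) = -120 + F**2 + F*(2 + 4*F) (I(F) = (F**2 + (2 + 4*F)*F) - 120 = (F**2 + F*(2 + 4*F)) - 120 = -120 + F**2 + F*(2 + 4*F))
I(t) + 38782 = (-120 + 2*(-10) + 5*(-10)**2) + 38782 = (-120 - 20 + 5*100) + 38782 = (-120 - 20 + 500) + 38782 = 360 + 38782 = 39142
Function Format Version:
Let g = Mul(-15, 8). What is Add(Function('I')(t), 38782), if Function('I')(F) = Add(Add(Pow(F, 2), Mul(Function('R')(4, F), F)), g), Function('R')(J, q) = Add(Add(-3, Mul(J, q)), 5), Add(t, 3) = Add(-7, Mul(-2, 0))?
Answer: 39142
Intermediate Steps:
t = -10 (t = Add(-3, Add(-7, Mul(-2, 0))) = Add(-3, Add(-7, 0)) = Add(-3, -7) = -10)
Function('R')(J, q) = Add(2, Mul(J, q))
g = -120
Function('I')(F) = Add(-120, Pow(F, 2), Mul(F, Add(2, Mul(4, F)))) (Function('I')(F) = Add(Add(Pow(F, 2), Mul(Add(2, Mul(4, F)), F)), -120) = Add(Add(Pow(F, 2), Mul(F, Add(2, Mul(4, F)))), -120) = Add(-120, Pow(F, 2), Mul(F, Add(2, Mul(4, F)))))
Add(Function('I')(t), 38782) = Add(Add(-120, Mul(2, -10), Mul(5, Pow(-10, 2))), 38782) = Add(Add(-120, -20, Mul(5, 100)), 38782) = Add(Add(-120, -20, 500), 38782) = Add(360, 38782) = 39142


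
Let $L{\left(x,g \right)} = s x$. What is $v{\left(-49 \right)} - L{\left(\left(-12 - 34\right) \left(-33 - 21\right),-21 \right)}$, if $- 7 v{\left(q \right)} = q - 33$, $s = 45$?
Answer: $- \frac{782378}{7} \approx -1.1177 \cdot 10^{5}$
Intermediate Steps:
$v{\left(q \right)} = \frac{33}{7} - \frac{q}{7}$ ($v{\left(q \right)} = - \frac{q - 33}{7} = - \frac{-33 + q}{7} = \frac{33}{7} - \frac{q}{7}$)
$L{\left(x,g \right)} = 45 x$
$v{\left(-49 \right)} - L{\left(\left(-12 - 34\right) \left(-33 - 21\right),-21 \right)} = \left(\frac{33}{7} - -7\right) - 45 \left(-12 - 34\right) \left(-33 - 21\right) = \left(\frac{33}{7} + 7\right) - 45 \left(\left(-46\right) \left(-54\right)\right) = \frac{82}{7} - 45 \cdot 2484 = \frac{82}{7} - 111780 = - \frac{782378}{7}$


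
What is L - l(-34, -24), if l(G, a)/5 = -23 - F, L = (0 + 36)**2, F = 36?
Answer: 1591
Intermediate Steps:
L = 1296 (L = 36**2 = 1296)
l(G, a) = -295 (l(G, a) = 5*(-23 - 1*36) = 5*(-23 - 36) = 5*(-59) = -295)
L - l(-34, -24) = 1296 - 1*(-295) = 1296 + 295 = 1591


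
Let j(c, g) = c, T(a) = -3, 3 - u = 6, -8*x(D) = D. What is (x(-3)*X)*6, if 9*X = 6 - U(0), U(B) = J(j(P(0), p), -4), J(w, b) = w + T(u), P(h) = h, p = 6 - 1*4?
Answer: 9/4 ≈ 2.2500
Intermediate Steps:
x(D) = -D/8
p = 2 (p = 6 - 4 = 2)
u = -3 (u = 3 - 1*6 = 3 - 6 = -3)
J(w, b) = -3 + w (J(w, b) = w - 3 = -3 + w)
U(B) = -3 (U(B) = -3 + 0 = -3)
X = 1 (X = (6 - 1*(-3))/9 = (6 + 3)/9 = (⅑)*9 = 1)
(x(-3)*X)*6 = (-⅛*(-3)*1)*6 = ((3/8)*1)*6 = (3/8)*6 = 9/4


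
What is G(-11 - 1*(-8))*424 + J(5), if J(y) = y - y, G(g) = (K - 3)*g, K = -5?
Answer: 10176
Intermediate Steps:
G(g) = -8*g (G(g) = (-5 - 3)*g = -8*g)
J(y) = 0
G(-11 - 1*(-8))*424 + J(5) = -8*(-11 - 1*(-8))*424 + 0 = -8*(-11 + 8)*424 + 0 = -8*(-3)*424 + 0 = 24*424 + 0 = 10176 + 0 = 10176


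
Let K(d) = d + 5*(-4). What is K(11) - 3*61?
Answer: -192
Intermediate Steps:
K(d) = -20 + d (K(d) = d - 20 = -20 + d)
K(11) - 3*61 = (-20 + 11) - 3*61 = -9 - 183 = -192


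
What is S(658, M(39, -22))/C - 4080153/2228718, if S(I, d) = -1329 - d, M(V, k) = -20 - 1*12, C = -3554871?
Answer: -4833842309339/2640934995126 ≈ -1.8304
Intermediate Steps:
M(V, k) = -32 (M(V, k) = -20 - 12 = -32)
S(658, M(39, -22))/C - 4080153/2228718 = (-1329 - 1*(-32))/(-3554871) - 4080153/2228718 = (-1329 + 32)*(-1/3554871) - 4080153*1/2228718 = -1297*(-1/3554871) - 1360051/742906 = 1297/3554871 - 1360051/742906 = -4833842309339/2640934995126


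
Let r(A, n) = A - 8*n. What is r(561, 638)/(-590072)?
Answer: 649/84296 ≈ 0.0076991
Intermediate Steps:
r(561, 638)/(-590072) = (561 - 8*638)/(-590072) = (561 - 5104)*(-1/590072) = -4543*(-1/590072) = 649/84296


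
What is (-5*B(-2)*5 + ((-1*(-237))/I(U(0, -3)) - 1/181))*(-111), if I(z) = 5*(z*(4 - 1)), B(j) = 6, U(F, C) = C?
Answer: 15597868/905 ≈ 17235.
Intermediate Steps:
I(z) = 15*z (I(z) = 5*(z*3) = 5*(3*z) = 15*z)
(-5*B(-2)*5 + ((-1*(-237))/I(U(0, -3)) - 1/181))*(-111) = (-5*6*5 + ((-1*(-237))/((15*(-3))) - 1/181))*(-111) = (-30*5 + (237/(-45) - 1*1/181))*(-111) = (-150 + (237*(-1/45) - 1/181))*(-111) = (-150 + (-79/15 - 1/181))*(-111) = (-150 - 14314/2715)*(-111) = -421564/2715*(-111) = 15597868/905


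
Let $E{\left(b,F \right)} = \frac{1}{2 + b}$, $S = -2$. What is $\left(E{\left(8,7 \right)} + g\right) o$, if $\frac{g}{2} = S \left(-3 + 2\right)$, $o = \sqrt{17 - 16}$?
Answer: $\frac{41}{10} \approx 4.1$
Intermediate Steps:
$o = 1$ ($o = \sqrt{1} = 1$)
$g = 4$ ($g = 2 \left(- 2 \left(-3 + 2\right)\right) = 2 \left(\left(-2\right) \left(-1\right)\right) = 2 \cdot 2 = 4$)
$\left(E{\left(8,7 \right)} + g\right) o = \left(\frac{1}{2 + 8} + 4\right) 1 = \left(\frac{1}{10} + 4\right) 1 = \frac{41}{10} \cdot 1 = \frac{41}{10}$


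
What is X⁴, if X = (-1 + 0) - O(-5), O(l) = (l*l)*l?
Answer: 236421376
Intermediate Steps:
O(l) = l³ (O(l) = l²*l = l³)
X = 124 (X = (-1 + 0) - 1*(-5)³ = -1 - 1*(-125) = -1 + 125 = 124)
X⁴ = 124⁴ = 236421376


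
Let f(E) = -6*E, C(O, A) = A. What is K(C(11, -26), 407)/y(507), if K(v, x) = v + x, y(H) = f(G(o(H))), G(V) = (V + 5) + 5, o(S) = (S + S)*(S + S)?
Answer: -127/2056412 ≈ -6.1758e-5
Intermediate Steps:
o(S) = 4*S² (o(S) = (2*S)*(2*S) = 4*S²)
G(V) = 10 + V (G(V) = (5 + V) + 5 = 10 + V)
y(H) = -60 - 24*H² (y(H) = -6*(10 + 4*H²) = -60 - 24*H²)
K(C(11, -26), 407)/y(507) = (-26 + 407)/(-60 - 24*507²) = 381/(-60 - 24*257049) = 381/(-60 - 6169176) = 381/(-6169236) = 381*(-1/6169236) = -127/2056412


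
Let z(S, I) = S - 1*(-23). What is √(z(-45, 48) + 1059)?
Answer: √1037 ≈ 32.203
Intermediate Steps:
z(S, I) = 23 + S (z(S, I) = S + 23 = 23 + S)
√(z(-45, 48) + 1059) = √((23 - 45) + 1059) = √(-22 + 1059) = √1037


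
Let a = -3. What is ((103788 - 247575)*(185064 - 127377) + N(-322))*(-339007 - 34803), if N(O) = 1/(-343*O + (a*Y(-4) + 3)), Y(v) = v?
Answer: 11810260164876079120/3809 ≈ 3.1006e+15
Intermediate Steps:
N(O) = 1/(15 - 343*O) (N(O) = 1/(-343*O + (-3*(-4) + 3)) = 1/(-343*O + (12 + 3)) = 1/(-343*O + 15) = 1/(15 - 343*O))
((103788 - 247575)*(185064 - 127377) + N(-322))*(-339007 - 34803) = ((103788 - 247575)*(185064 - 127377) - 1/(-15 + 343*(-322)))*(-339007 - 34803) = (-143787*57687 - 1/(-15 - 110446))*(-373810) = (-8294640669 - 1/(-110461))*(-373810) = (-8294640669 - 1*(-1/110461))*(-373810) = (-8294640669 + 1/110461)*(-373810) = -916234302938408/110461*(-373810) = 11810260164876079120/3809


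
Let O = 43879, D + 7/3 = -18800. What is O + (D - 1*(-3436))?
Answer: 85538/3 ≈ 28513.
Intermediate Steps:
D = -56407/3 (D = -7/3 - 18800 = -56407/3 ≈ -18802.)
O + (D - 1*(-3436)) = 43879 + (-56407/3 - 1*(-3436)) = 43879 + (-56407/3 + 3436) = 43879 - 46099/3 = 85538/3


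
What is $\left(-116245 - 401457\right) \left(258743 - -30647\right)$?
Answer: $-149817781780$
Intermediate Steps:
$\left(-116245 - 401457\right) \left(258743 - -30647\right) = - 517702 \left(258743 + 30647\right) = \left(-517702\right) 289390 = -149817781780$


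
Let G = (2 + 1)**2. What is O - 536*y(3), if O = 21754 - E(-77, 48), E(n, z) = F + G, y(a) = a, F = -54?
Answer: 20191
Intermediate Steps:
G = 9 (G = 3**2 = 9)
E(n, z) = -45 (E(n, z) = -54 + 9 = -45)
O = 21799 (O = 21754 - 1*(-45) = 21754 + 45 = 21799)
O - 536*y(3) = 21799 - 536*3 = 21799 - 1*1608 = 21799 - 1608 = 20191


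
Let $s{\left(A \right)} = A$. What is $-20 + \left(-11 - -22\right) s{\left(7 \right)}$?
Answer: $57$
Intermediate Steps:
$-20 + \left(-11 - -22\right) s{\left(7 \right)} = -20 + \left(-11 - -22\right) 7 = -20 + \left(-11 + 22\right) 7 = -20 + 11 \cdot 7 = -20 + 77 = 57$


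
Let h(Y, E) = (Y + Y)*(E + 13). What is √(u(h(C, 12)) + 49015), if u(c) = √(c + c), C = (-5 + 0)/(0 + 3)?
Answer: √(441135 + 30*I*√15)/3 ≈ 221.39 + 0.029156*I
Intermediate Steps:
C = -5/3 ≈ -1.6667
h(Y, E) = 2*Y*(13 + E) (h(Y, E) = (2*Y)*(13 + E) = 2*Y*(13 + E))
u(c) = √2*√c (u(c) = √(2*c) = √2*√c)
√(u(h(C, 12)) + 49015) = √(√2*√(2*(-5/3)*(13 + 12)) + 49015) = √(√2*√(2*(-5/3)*25) + 49015) = √(√2*√(-250/3) + 49015) = √(√2*(5*I*√30/3) + 49015) = √(10*I*√15/3 + 49015) = √(49015 + 10*I*√15/3)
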